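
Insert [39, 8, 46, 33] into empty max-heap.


Insert 39: [39]
Insert 8: [39, 8]
Insert 46: [46, 8, 39]
Insert 33: [46, 33, 39, 8]

Final heap: [46, 33, 39, 8]


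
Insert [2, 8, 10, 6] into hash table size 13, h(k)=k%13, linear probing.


Insert 2: h=2 -> slot 2
Insert 8: h=8 -> slot 8
Insert 10: h=10 -> slot 10
Insert 6: h=6 -> slot 6

Table: [None, None, 2, None, None, None, 6, None, 8, None, 10, None, None]


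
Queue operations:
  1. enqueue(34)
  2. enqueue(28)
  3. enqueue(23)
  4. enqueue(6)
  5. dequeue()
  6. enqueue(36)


enqueue(34) -> [34]
enqueue(28) -> [34, 28]
enqueue(23) -> [34, 28, 23]
enqueue(6) -> [34, 28, 23, 6]
dequeue()->34, [28, 23, 6]
enqueue(36) -> [28, 23, 6, 36]

Final queue: [28, 23, 6, 36]


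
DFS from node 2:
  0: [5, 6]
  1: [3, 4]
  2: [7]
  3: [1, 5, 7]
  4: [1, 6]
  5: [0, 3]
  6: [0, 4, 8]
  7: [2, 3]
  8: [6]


Visit 2, push [7]
Visit 7, push [3]
Visit 3, push [5, 1]
Visit 1, push [4]
Visit 4, push [6]
Visit 6, push [8, 0]
Visit 0, push [5]
Visit 5, push []
Visit 8, push []

DFS order: [2, 7, 3, 1, 4, 6, 0, 5, 8]


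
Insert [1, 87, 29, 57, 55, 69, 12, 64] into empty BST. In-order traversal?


Insert 1: root
Insert 87: R from 1
Insert 29: R from 1 -> L from 87
Insert 57: R from 1 -> L from 87 -> R from 29
Insert 55: R from 1 -> L from 87 -> R from 29 -> L from 57
Insert 69: R from 1 -> L from 87 -> R from 29 -> R from 57
Insert 12: R from 1 -> L from 87 -> L from 29
Insert 64: R from 1 -> L from 87 -> R from 29 -> R from 57 -> L from 69

In-order: [1, 12, 29, 55, 57, 64, 69, 87]


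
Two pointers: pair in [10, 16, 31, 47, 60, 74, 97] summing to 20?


lo=0(10)+hi=6(97)=107
lo=0(10)+hi=5(74)=84
lo=0(10)+hi=4(60)=70
lo=0(10)+hi=3(47)=57
lo=0(10)+hi=2(31)=41
lo=0(10)+hi=1(16)=26

No pair found


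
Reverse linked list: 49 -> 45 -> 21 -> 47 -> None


Step 1: curr=49, set curr.next=prev(None) | reversed so far: 49
Step 2: curr=45, set curr.next=prev(49) | reversed so far: 45 -> 49
Step 3: curr=21, set curr.next=prev(45) | reversed so far: 21 -> 45 -> 49
Step 4: curr=47, set curr.next=prev(21) | reversed so far: 47 -> 21 -> 45 -> 49

47 -> 21 -> 45 -> 49 -> None


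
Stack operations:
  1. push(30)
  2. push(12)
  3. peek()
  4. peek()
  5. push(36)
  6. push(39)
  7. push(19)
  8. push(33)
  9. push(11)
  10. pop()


push(30) -> [30]
push(12) -> [30, 12]
peek()->12
peek()->12
push(36) -> [30, 12, 36]
push(39) -> [30, 12, 36, 39]
push(19) -> [30, 12, 36, 39, 19]
push(33) -> [30, 12, 36, 39, 19, 33]
push(11) -> [30, 12, 36, 39, 19, 33, 11]
pop()->11, [30, 12, 36, 39, 19, 33]

Final stack: [30, 12, 36, 39, 19, 33]


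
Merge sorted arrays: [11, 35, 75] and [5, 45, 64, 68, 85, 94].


Take 5 from B
Take 11 from A
Take 35 from A
Take 45 from B
Take 64 from B
Take 68 from B
Take 75 from A

Merged: [5, 11, 35, 45, 64, 68, 75, 85, 94]


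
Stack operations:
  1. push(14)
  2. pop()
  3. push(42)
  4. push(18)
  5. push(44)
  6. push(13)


push(14) -> [14]
pop()->14, []
push(42) -> [42]
push(18) -> [42, 18]
push(44) -> [42, 18, 44]
push(13) -> [42, 18, 44, 13]

Final stack: [42, 18, 44, 13]


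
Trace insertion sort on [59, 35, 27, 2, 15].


Initial: [59, 35, 27, 2, 15]
Insert 35: [35, 59, 27, 2, 15]
Insert 27: [27, 35, 59, 2, 15]
Insert 2: [2, 27, 35, 59, 15]
Insert 15: [2, 15, 27, 35, 59]

Sorted: [2, 15, 27, 35, 59]


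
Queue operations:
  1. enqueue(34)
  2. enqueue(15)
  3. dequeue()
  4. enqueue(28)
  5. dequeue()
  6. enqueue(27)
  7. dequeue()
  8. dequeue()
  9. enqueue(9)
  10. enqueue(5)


enqueue(34) -> [34]
enqueue(15) -> [34, 15]
dequeue()->34, [15]
enqueue(28) -> [15, 28]
dequeue()->15, [28]
enqueue(27) -> [28, 27]
dequeue()->28, [27]
dequeue()->27, []
enqueue(9) -> [9]
enqueue(5) -> [9, 5]

Final queue: [9, 5]


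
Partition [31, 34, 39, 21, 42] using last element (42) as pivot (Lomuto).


Pivot: 42
  31 <= 42: advance i (no swap)
  34 <= 42: advance i (no swap)
  39 <= 42: advance i (no swap)
  21 <= 42: advance i (no swap)
Place pivot at 4: [31, 34, 39, 21, 42]

Partitioned: [31, 34, 39, 21, 42]


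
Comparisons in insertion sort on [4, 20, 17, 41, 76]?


Algorithm: insertion sort
Input: [4, 20, 17, 41, 76]
Sorted: [4, 17, 20, 41, 76]

5


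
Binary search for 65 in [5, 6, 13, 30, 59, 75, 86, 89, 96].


Step 1: lo=0, hi=8, mid=4, val=59
Step 2: lo=5, hi=8, mid=6, val=86
Step 3: lo=5, hi=5, mid=5, val=75

Not found


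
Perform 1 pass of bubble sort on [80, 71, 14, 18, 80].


Initial: [80, 71, 14, 18, 80]
Pass 1: [71, 14, 18, 80, 80] (3 swaps)

After 1 pass: [71, 14, 18, 80, 80]


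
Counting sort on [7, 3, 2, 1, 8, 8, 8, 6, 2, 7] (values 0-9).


Input: [7, 3, 2, 1, 8, 8, 8, 6, 2, 7]
Counts: [0, 1, 2, 1, 0, 0, 1, 2, 3, 0]

Sorted: [1, 2, 2, 3, 6, 7, 7, 8, 8, 8]


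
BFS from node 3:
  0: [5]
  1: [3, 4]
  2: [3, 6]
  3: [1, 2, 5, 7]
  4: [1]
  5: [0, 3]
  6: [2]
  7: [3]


Visit 3, enqueue [1, 2, 5, 7]
Visit 1, enqueue [4]
Visit 2, enqueue [6]
Visit 5, enqueue [0]
Visit 7, enqueue []
Visit 4, enqueue []
Visit 6, enqueue []
Visit 0, enqueue []

BFS order: [3, 1, 2, 5, 7, 4, 6, 0]


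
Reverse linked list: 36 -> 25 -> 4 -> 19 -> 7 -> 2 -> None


Step 1: curr=36, set curr.next=prev(None) | reversed so far: 36
Step 2: curr=25, set curr.next=prev(36) | reversed so far: 25 -> 36
Step 3: curr=4, set curr.next=prev(25) | reversed so far: 4 -> 25 -> 36
Step 4: curr=19, set curr.next=prev(4) | reversed so far: 19 -> 4 -> 25 -> 36
Step 5: curr=7, set curr.next=prev(19) | reversed so far: 7 -> 19 -> 4 -> 25 -> 36
Step 6: curr=2, set curr.next=prev(7) | reversed so far: 2 -> 7 -> 19 -> 4 -> 25 -> 36

2 -> 7 -> 19 -> 4 -> 25 -> 36 -> None


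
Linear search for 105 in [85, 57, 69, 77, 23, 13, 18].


i=0: 85!=105
i=1: 57!=105
i=2: 69!=105
i=3: 77!=105
i=4: 23!=105
i=5: 13!=105
i=6: 18!=105

Not found, 7 comps


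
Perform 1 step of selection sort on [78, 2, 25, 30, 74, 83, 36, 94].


Initial: [78, 2, 25, 30, 74, 83, 36, 94]
Step 1: min=2 at 1
  Swap: [2, 78, 25, 30, 74, 83, 36, 94]

After 1 step: [2, 78, 25, 30, 74, 83, 36, 94]


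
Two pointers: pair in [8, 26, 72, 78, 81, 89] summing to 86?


lo=0(8)+hi=5(89)=97
lo=0(8)+hi=4(81)=89
lo=0(8)+hi=3(78)=86

Yes: 8+78=86


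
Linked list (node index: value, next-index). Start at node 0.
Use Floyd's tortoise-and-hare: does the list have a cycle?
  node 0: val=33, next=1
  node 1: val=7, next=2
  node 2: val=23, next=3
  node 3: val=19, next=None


Floyd's tortoise (slow, +1) and hare (fast, +2):
  init: slow=0, fast=0
  step 1: slow=1, fast=2
  step 2: fast 2->3->None, no cycle

Cycle: no


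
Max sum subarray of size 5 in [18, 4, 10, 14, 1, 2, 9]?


[0:5]: 47
[1:6]: 31
[2:7]: 36

Max: 47 at [0:5]


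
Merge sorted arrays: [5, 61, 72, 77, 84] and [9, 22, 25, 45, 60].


Take 5 from A
Take 9 from B
Take 22 from B
Take 25 from B
Take 45 from B
Take 60 from B

Merged: [5, 9, 22, 25, 45, 60, 61, 72, 77, 84]


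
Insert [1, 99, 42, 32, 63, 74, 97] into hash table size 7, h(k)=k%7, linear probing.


Insert 1: h=1 -> slot 1
Insert 99: h=1, 1 probes -> slot 2
Insert 42: h=0 -> slot 0
Insert 32: h=4 -> slot 4
Insert 63: h=0, 3 probes -> slot 3
Insert 74: h=4, 1 probes -> slot 5
Insert 97: h=6 -> slot 6

Table: [42, 1, 99, 63, 32, 74, 97]


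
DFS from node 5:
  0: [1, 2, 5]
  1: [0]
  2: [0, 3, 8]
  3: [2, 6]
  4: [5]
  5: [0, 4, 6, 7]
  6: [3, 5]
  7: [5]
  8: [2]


Visit 5, push [7, 6, 4, 0]
Visit 0, push [2, 1]
Visit 1, push []
Visit 2, push [8, 3]
Visit 3, push [6]
Visit 6, push []
Visit 8, push []
Visit 4, push []
Visit 7, push []

DFS order: [5, 0, 1, 2, 3, 6, 8, 4, 7]


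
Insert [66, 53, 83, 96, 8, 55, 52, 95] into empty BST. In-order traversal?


Insert 66: root
Insert 53: L from 66
Insert 83: R from 66
Insert 96: R from 66 -> R from 83
Insert 8: L from 66 -> L from 53
Insert 55: L from 66 -> R from 53
Insert 52: L from 66 -> L from 53 -> R from 8
Insert 95: R from 66 -> R from 83 -> L from 96

In-order: [8, 52, 53, 55, 66, 83, 95, 96]


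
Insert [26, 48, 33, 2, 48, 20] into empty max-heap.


Insert 26: [26]
Insert 48: [48, 26]
Insert 33: [48, 26, 33]
Insert 2: [48, 26, 33, 2]
Insert 48: [48, 48, 33, 2, 26]
Insert 20: [48, 48, 33, 2, 26, 20]

Final heap: [48, 48, 33, 2, 26, 20]


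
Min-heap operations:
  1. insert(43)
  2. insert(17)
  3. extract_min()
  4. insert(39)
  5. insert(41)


insert(43) -> [43]
insert(17) -> [17, 43]
extract_min()->17, [43]
insert(39) -> [39, 43]
insert(41) -> [39, 43, 41]

Final heap: [39, 43, 41]


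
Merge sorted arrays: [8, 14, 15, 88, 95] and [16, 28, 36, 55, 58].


Take 8 from A
Take 14 from A
Take 15 from A
Take 16 from B
Take 28 from B
Take 36 from B
Take 55 from B
Take 58 from B

Merged: [8, 14, 15, 16, 28, 36, 55, 58, 88, 95]


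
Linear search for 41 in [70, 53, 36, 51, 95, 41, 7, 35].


i=0: 70!=41
i=1: 53!=41
i=2: 36!=41
i=3: 51!=41
i=4: 95!=41
i=5: 41==41 found!

Found at 5, 6 comps


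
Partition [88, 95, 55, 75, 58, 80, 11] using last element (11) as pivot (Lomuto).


Pivot: 11
Place pivot at 0: [11, 95, 55, 75, 58, 80, 88]

Partitioned: [11, 95, 55, 75, 58, 80, 88]


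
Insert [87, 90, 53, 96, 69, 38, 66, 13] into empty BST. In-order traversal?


Insert 87: root
Insert 90: R from 87
Insert 53: L from 87
Insert 96: R from 87 -> R from 90
Insert 69: L from 87 -> R from 53
Insert 38: L from 87 -> L from 53
Insert 66: L from 87 -> R from 53 -> L from 69
Insert 13: L from 87 -> L from 53 -> L from 38

In-order: [13, 38, 53, 66, 69, 87, 90, 96]


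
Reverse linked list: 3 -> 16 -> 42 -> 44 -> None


Step 1: curr=3, set curr.next=prev(None) | reversed so far: 3
Step 2: curr=16, set curr.next=prev(3) | reversed so far: 16 -> 3
Step 3: curr=42, set curr.next=prev(16) | reversed so far: 42 -> 16 -> 3
Step 4: curr=44, set curr.next=prev(42) | reversed so far: 44 -> 42 -> 16 -> 3

44 -> 42 -> 16 -> 3 -> None


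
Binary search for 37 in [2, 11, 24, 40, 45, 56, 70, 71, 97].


Step 1: lo=0, hi=8, mid=4, val=45
Step 2: lo=0, hi=3, mid=1, val=11
Step 3: lo=2, hi=3, mid=2, val=24
Step 4: lo=3, hi=3, mid=3, val=40

Not found


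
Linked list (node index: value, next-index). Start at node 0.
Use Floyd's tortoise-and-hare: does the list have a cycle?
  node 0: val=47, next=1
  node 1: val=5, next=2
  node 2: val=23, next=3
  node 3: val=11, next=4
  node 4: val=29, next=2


Floyd's tortoise (slow, +1) and hare (fast, +2):
  init: slow=0, fast=0
  step 1: slow=1, fast=2
  step 2: slow=2, fast=4
  step 3: slow=3, fast=3
  slow == fast at node 3: cycle detected

Cycle: yes


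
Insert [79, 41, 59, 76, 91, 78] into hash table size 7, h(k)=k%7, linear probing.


Insert 79: h=2 -> slot 2
Insert 41: h=6 -> slot 6
Insert 59: h=3 -> slot 3
Insert 76: h=6, 1 probes -> slot 0
Insert 91: h=0, 1 probes -> slot 1
Insert 78: h=1, 3 probes -> slot 4

Table: [76, 91, 79, 59, 78, None, 41]


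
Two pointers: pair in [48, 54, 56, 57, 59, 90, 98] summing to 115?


lo=0(48)+hi=6(98)=146
lo=0(48)+hi=5(90)=138
lo=0(48)+hi=4(59)=107
lo=1(54)+hi=4(59)=113
lo=2(56)+hi=4(59)=115

Yes: 56+59=115


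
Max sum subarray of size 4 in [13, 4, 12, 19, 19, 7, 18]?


[0:4]: 48
[1:5]: 54
[2:6]: 57
[3:7]: 63

Max: 63 at [3:7]


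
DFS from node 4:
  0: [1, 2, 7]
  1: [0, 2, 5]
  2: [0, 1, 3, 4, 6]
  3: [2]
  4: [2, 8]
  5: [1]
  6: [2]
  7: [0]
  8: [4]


Visit 4, push [8, 2]
Visit 2, push [6, 3, 1, 0]
Visit 0, push [7, 1]
Visit 1, push [5]
Visit 5, push []
Visit 7, push []
Visit 3, push []
Visit 6, push []
Visit 8, push []

DFS order: [4, 2, 0, 1, 5, 7, 3, 6, 8]


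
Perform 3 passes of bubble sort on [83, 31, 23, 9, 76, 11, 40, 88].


Initial: [83, 31, 23, 9, 76, 11, 40, 88]
Pass 1: [31, 23, 9, 76, 11, 40, 83, 88] (6 swaps)
Pass 2: [23, 9, 31, 11, 40, 76, 83, 88] (4 swaps)
Pass 3: [9, 23, 11, 31, 40, 76, 83, 88] (2 swaps)

After 3 passes: [9, 23, 11, 31, 40, 76, 83, 88]


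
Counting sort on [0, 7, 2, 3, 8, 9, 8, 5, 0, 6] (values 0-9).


Input: [0, 7, 2, 3, 8, 9, 8, 5, 0, 6]
Counts: [2, 0, 1, 1, 0, 1, 1, 1, 2, 1]

Sorted: [0, 0, 2, 3, 5, 6, 7, 8, 8, 9]


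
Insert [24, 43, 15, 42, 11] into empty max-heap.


Insert 24: [24]
Insert 43: [43, 24]
Insert 15: [43, 24, 15]
Insert 42: [43, 42, 15, 24]
Insert 11: [43, 42, 15, 24, 11]

Final heap: [43, 42, 15, 24, 11]


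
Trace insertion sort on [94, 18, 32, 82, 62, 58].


Initial: [94, 18, 32, 82, 62, 58]
Insert 18: [18, 94, 32, 82, 62, 58]
Insert 32: [18, 32, 94, 82, 62, 58]
Insert 82: [18, 32, 82, 94, 62, 58]
Insert 62: [18, 32, 62, 82, 94, 58]
Insert 58: [18, 32, 58, 62, 82, 94]

Sorted: [18, 32, 58, 62, 82, 94]


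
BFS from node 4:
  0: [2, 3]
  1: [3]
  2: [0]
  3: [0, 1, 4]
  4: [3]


Visit 4, enqueue [3]
Visit 3, enqueue [0, 1]
Visit 0, enqueue [2]
Visit 1, enqueue []
Visit 2, enqueue []

BFS order: [4, 3, 0, 1, 2]


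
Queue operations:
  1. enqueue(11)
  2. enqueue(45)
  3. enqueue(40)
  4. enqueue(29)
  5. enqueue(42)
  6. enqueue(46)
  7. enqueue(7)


enqueue(11) -> [11]
enqueue(45) -> [11, 45]
enqueue(40) -> [11, 45, 40]
enqueue(29) -> [11, 45, 40, 29]
enqueue(42) -> [11, 45, 40, 29, 42]
enqueue(46) -> [11, 45, 40, 29, 42, 46]
enqueue(7) -> [11, 45, 40, 29, 42, 46, 7]

Final queue: [11, 45, 40, 29, 42, 46, 7]


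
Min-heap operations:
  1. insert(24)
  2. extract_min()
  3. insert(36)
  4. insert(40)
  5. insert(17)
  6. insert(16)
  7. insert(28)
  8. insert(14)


insert(24) -> [24]
extract_min()->24, []
insert(36) -> [36]
insert(40) -> [36, 40]
insert(17) -> [17, 40, 36]
insert(16) -> [16, 17, 36, 40]
insert(28) -> [16, 17, 36, 40, 28]
insert(14) -> [14, 17, 16, 40, 28, 36]

Final heap: [14, 17, 16, 40, 28, 36]


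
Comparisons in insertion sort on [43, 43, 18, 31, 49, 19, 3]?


Algorithm: insertion sort
Input: [43, 43, 18, 31, 49, 19, 3]
Sorted: [3, 18, 19, 31, 43, 43, 49]

18


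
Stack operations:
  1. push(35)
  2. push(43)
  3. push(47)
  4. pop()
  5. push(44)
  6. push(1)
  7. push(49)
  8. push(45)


push(35) -> [35]
push(43) -> [35, 43]
push(47) -> [35, 43, 47]
pop()->47, [35, 43]
push(44) -> [35, 43, 44]
push(1) -> [35, 43, 44, 1]
push(49) -> [35, 43, 44, 1, 49]
push(45) -> [35, 43, 44, 1, 49, 45]

Final stack: [35, 43, 44, 1, 49, 45]


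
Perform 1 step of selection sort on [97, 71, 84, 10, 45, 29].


Initial: [97, 71, 84, 10, 45, 29]
Step 1: min=10 at 3
  Swap: [10, 71, 84, 97, 45, 29]

After 1 step: [10, 71, 84, 97, 45, 29]


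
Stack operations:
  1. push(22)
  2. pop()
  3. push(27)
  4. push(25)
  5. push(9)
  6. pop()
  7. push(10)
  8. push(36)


push(22) -> [22]
pop()->22, []
push(27) -> [27]
push(25) -> [27, 25]
push(9) -> [27, 25, 9]
pop()->9, [27, 25]
push(10) -> [27, 25, 10]
push(36) -> [27, 25, 10, 36]

Final stack: [27, 25, 10, 36]


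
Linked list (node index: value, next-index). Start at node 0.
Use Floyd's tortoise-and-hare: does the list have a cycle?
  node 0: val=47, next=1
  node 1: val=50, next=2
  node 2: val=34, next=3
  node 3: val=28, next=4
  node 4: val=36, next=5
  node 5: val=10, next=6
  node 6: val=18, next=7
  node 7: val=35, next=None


Floyd's tortoise (slow, +1) and hare (fast, +2):
  init: slow=0, fast=0
  step 1: slow=1, fast=2
  step 2: slow=2, fast=4
  step 3: slow=3, fast=6
  step 4: fast 6->7->None, no cycle

Cycle: no


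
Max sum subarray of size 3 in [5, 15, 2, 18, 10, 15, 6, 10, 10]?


[0:3]: 22
[1:4]: 35
[2:5]: 30
[3:6]: 43
[4:7]: 31
[5:8]: 31
[6:9]: 26

Max: 43 at [3:6]


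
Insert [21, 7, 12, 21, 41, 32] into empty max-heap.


Insert 21: [21]
Insert 7: [21, 7]
Insert 12: [21, 7, 12]
Insert 21: [21, 21, 12, 7]
Insert 41: [41, 21, 12, 7, 21]
Insert 32: [41, 21, 32, 7, 21, 12]

Final heap: [41, 21, 32, 7, 21, 12]


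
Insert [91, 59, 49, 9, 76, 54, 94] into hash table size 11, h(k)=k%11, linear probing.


Insert 91: h=3 -> slot 3
Insert 59: h=4 -> slot 4
Insert 49: h=5 -> slot 5
Insert 9: h=9 -> slot 9
Insert 76: h=10 -> slot 10
Insert 54: h=10, 1 probes -> slot 0
Insert 94: h=6 -> slot 6

Table: [54, None, None, 91, 59, 49, 94, None, None, 9, 76]


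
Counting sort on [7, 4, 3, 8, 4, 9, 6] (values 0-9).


Input: [7, 4, 3, 8, 4, 9, 6]
Counts: [0, 0, 0, 1, 2, 0, 1, 1, 1, 1]

Sorted: [3, 4, 4, 6, 7, 8, 9]


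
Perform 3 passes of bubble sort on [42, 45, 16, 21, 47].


Initial: [42, 45, 16, 21, 47]
Pass 1: [42, 16, 21, 45, 47] (2 swaps)
Pass 2: [16, 21, 42, 45, 47] (2 swaps)
Pass 3: [16, 21, 42, 45, 47] (0 swaps)

After 3 passes: [16, 21, 42, 45, 47]


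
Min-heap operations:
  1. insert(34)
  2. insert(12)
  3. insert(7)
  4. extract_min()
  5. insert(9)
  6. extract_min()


insert(34) -> [34]
insert(12) -> [12, 34]
insert(7) -> [7, 34, 12]
extract_min()->7, [12, 34]
insert(9) -> [9, 34, 12]
extract_min()->9, [12, 34]

Final heap: [12, 34]


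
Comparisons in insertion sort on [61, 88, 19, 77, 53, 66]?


Algorithm: insertion sort
Input: [61, 88, 19, 77, 53, 66]
Sorted: [19, 53, 61, 66, 77, 88]

12


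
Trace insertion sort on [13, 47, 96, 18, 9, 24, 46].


Initial: [13, 47, 96, 18, 9, 24, 46]
Insert 47: [13, 47, 96, 18, 9, 24, 46]
Insert 96: [13, 47, 96, 18, 9, 24, 46]
Insert 18: [13, 18, 47, 96, 9, 24, 46]
Insert 9: [9, 13, 18, 47, 96, 24, 46]
Insert 24: [9, 13, 18, 24, 47, 96, 46]
Insert 46: [9, 13, 18, 24, 46, 47, 96]

Sorted: [9, 13, 18, 24, 46, 47, 96]


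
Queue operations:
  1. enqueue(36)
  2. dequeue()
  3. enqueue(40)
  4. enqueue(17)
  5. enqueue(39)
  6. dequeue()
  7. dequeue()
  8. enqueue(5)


enqueue(36) -> [36]
dequeue()->36, []
enqueue(40) -> [40]
enqueue(17) -> [40, 17]
enqueue(39) -> [40, 17, 39]
dequeue()->40, [17, 39]
dequeue()->17, [39]
enqueue(5) -> [39, 5]

Final queue: [39, 5]


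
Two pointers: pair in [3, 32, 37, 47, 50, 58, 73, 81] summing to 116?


lo=0(3)+hi=7(81)=84
lo=1(32)+hi=7(81)=113
lo=2(37)+hi=7(81)=118
lo=2(37)+hi=6(73)=110
lo=3(47)+hi=6(73)=120
lo=3(47)+hi=5(58)=105
lo=4(50)+hi=5(58)=108

No pair found


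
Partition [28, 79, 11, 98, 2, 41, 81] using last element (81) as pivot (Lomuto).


Pivot: 81
  28 <= 81: advance i (no swap)
  79 <= 81: advance i (no swap)
  11 <= 81: advance i (no swap)
  2 <= 81: swap -> [28, 79, 11, 2, 98, 41, 81]
  41 <= 81: swap -> [28, 79, 11, 2, 41, 98, 81]
Place pivot at 5: [28, 79, 11, 2, 41, 81, 98]

Partitioned: [28, 79, 11, 2, 41, 81, 98]


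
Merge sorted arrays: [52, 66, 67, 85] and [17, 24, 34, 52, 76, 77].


Take 17 from B
Take 24 from B
Take 34 from B
Take 52 from A
Take 52 from B
Take 66 from A
Take 67 from A
Take 76 from B
Take 77 from B

Merged: [17, 24, 34, 52, 52, 66, 67, 76, 77, 85]


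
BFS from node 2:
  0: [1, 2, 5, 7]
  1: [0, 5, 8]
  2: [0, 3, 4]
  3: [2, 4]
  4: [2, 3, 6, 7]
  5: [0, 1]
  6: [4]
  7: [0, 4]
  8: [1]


Visit 2, enqueue [0, 3, 4]
Visit 0, enqueue [1, 5, 7]
Visit 3, enqueue []
Visit 4, enqueue [6]
Visit 1, enqueue [8]
Visit 5, enqueue []
Visit 7, enqueue []
Visit 6, enqueue []
Visit 8, enqueue []

BFS order: [2, 0, 3, 4, 1, 5, 7, 6, 8]


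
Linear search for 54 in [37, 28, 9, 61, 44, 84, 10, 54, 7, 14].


i=0: 37!=54
i=1: 28!=54
i=2: 9!=54
i=3: 61!=54
i=4: 44!=54
i=5: 84!=54
i=6: 10!=54
i=7: 54==54 found!

Found at 7, 8 comps


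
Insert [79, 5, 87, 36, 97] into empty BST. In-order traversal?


Insert 79: root
Insert 5: L from 79
Insert 87: R from 79
Insert 36: L from 79 -> R from 5
Insert 97: R from 79 -> R from 87

In-order: [5, 36, 79, 87, 97]


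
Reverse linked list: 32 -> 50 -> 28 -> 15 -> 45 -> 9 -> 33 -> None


Step 1: curr=32, set curr.next=prev(None) | reversed so far: 32
Step 2: curr=50, set curr.next=prev(32) | reversed so far: 50 -> 32
Step 3: curr=28, set curr.next=prev(50) | reversed so far: 28 -> 50 -> 32
Step 4: curr=15, set curr.next=prev(28) | reversed so far: 15 -> 28 -> 50 -> 32
Step 5: curr=45, set curr.next=prev(15) | reversed so far: 45 -> 15 -> 28 -> 50 -> 32
Step 6: curr=9, set curr.next=prev(45) | reversed so far: 9 -> 45 -> 15 -> 28 -> 50 -> 32
Step 7: curr=33, set curr.next=prev(9) | reversed so far: 33 -> 9 -> 45 -> 15 -> 28 -> 50 -> 32

33 -> 9 -> 45 -> 15 -> 28 -> 50 -> 32 -> None


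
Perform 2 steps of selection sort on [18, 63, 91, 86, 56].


Initial: [18, 63, 91, 86, 56]
Step 1: min=18 at 0
  Swap: [18, 63, 91, 86, 56]
Step 2: min=56 at 4
  Swap: [18, 56, 91, 86, 63]

After 2 steps: [18, 56, 91, 86, 63]


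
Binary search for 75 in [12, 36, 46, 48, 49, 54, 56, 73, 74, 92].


Step 1: lo=0, hi=9, mid=4, val=49
Step 2: lo=5, hi=9, mid=7, val=73
Step 3: lo=8, hi=9, mid=8, val=74
Step 4: lo=9, hi=9, mid=9, val=92

Not found


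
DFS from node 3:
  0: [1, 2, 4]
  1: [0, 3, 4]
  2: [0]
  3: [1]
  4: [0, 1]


Visit 3, push [1]
Visit 1, push [4, 0]
Visit 0, push [4, 2]
Visit 2, push []
Visit 4, push []

DFS order: [3, 1, 0, 2, 4]


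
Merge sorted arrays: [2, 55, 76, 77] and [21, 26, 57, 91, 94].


Take 2 from A
Take 21 from B
Take 26 from B
Take 55 from A
Take 57 from B
Take 76 from A
Take 77 from A

Merged: [2, 21, 26, 55, 57, 76, 77, 91, 94]


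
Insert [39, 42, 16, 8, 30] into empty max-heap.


Insert 39: [39]
Insert 42: [42, 39]
Insert 16: [42, 39, 16]
Insert 8: [42, 39, 16, 8]
Insert 30: [42, 39, 16, 8, 30]

Final heap: [42, 39, 16, 8, 30]


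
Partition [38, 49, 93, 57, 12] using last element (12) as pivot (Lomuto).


Pivot: 12
Place pivot at 0: [12, 49, 93, 57, 38]

Partitioned: [12, 49, 93, 57, 38]


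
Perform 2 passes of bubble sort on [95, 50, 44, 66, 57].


Initial: [95, 50, 44, 66, 57]
Pass 1: [50, 44, 66, 57, 95] (4 swaps)
Pass 2: [44, 50, 57, 66, 95] (2 swaps)

After 2 passes: [44, 50, 57, 66, 95]


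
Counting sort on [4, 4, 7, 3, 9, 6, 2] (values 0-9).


Input: [4, 4, 7, 3, 9, 6, 2]
Counts: [0, 0, 1, 1, 2, 0, 1, 1, 0, 1]

Sorted: [2, 3, 4, 4, 6, 7, 9]


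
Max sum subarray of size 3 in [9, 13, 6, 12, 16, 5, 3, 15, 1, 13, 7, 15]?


[0:3]: 28
[1:4]: 31
[2:5]: 34
[3:6]: 33
[4:7]: 24
[5:8]: 23
[6:9]: 19
[7:10]: 29
[8:11]: 21
[9:12]: 35

Max: 35 at [9:12]


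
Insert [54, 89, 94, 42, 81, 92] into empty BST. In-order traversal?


Insert 54: root
Insert 89: R from 54
Insert 94: R from 54 -> R from 89
Insert 42: L from 54
Insert 81: R from 54 -> L from 89
Insert 92: R from 54 -> R from 89 -> L from 94

In-order: [42, 54, 81, 89, 92, 94]


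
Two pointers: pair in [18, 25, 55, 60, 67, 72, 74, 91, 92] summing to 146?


lo=0(18)+hi=8(92)=110
lo=1(25)+hi=8(92)=117
lo=2(55)+hi=8(92)=147
lo=2(55)+hi=7(91)=146

Yes: 55+91=146


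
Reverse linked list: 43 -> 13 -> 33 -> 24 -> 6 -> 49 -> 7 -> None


Step 1: curr=43, set curr.next=prev(None) | reversed so far: 43
Step 2: curr=13, set curr.next=prev(43) | reversed so far: 13 -> 43
Step 3: curr=33, set curr.next=prev(13) | reversed so far: 33 -> 13 -> 43
Step 4: curr=24, set curr.next=prev(33) | reversed so far: 24 -> 33 -> 13 -> 43
Step 5: curr=6, set curr.next=prev(24) | reversed so far: 6 -> 24 -> 33 -> 13 -> 43
Step 6: curr=49, set curr.next=prev(6) | reversed so far: 49 -> 6 -> 24 -> 33 -> 13 -> 43
Step 7: curr=7, set curr.next=prev(49) | reversed so far: 7 -> 49 -> 6 -> 24 -> 33 -> 13 -> 43

7 -> 49 -> 6 -> 24 -> 33 -> 13 -> 43 -> None


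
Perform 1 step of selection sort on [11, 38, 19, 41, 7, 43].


Initial: [11, 38, 19, 41, 7, 43]
Step 1: min=7 at 4
  Swap: [7, 38, 19, 41, 11, 43]

After 1 step: [7, 38, 19, 41, 11, 43]


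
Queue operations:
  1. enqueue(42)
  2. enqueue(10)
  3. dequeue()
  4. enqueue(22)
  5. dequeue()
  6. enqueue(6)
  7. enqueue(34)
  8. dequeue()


enqueue(42) -> [42]
enqueue(10) -> [42, 10]
dequeue()->42, [10]
enqueue(22) -> [10, 22]
dequeue()->10, [22]
enqueue(6) -> [22, 6]
enqueue(34) -> [22, 6, 34]
dequeue()->22, [6, 34]

Final queue: [6, 34]


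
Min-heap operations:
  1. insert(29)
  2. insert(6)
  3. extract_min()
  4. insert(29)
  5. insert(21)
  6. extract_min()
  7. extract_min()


insert(29) -> [29]
insert(6) -> [6, 29]
extract_min()->6, [29]
insert(29) -> [29, 29]
insert(21) -> [21, 29, 29]
extract_min()->21, [29, 29]
extract_min()->29, [29]

Final heap: [29]


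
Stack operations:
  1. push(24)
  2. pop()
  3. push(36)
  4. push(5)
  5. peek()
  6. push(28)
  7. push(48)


push(24) -> [24]
pop()->24, []
push(36) -> [36]
push(5) -> [36, 5]
peek()->5
push(28) -> [36, 5, 28]
push(48) -> [36, 5, 28, 48]

Final stack: [36, 5, 28, 48]


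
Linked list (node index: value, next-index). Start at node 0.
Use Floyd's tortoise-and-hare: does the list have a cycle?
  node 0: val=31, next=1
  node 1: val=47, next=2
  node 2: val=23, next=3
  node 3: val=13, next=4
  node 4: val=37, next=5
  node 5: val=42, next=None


Floyd's tortoise (slow, +1) and hare (fast, +2):
  init: slow=0, fast=0
  step 1: slow=1, fast=2
  step 2: slow=2, fast=4
  step 3: fast 4->5->None, no cycle

Cycle: no


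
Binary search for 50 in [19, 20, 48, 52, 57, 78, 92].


Step 1: lo=0, hi=6, mid=3, val=52
Step 2: lo=0, hi=2, mid=1, val=20
Step 3: lo=2, hi=2, mid=2, val=48

Not found


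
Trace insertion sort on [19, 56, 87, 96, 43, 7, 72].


Initial: [19, 56, 87, 96, 43, 7, 72]
Insert 56: [19, 56, 87, 96, 43, 7, 72]
Insert 87: [19, 56, 87, 96, 43, 7, 72]
Insert 96: [19, 56, 87, 96, 43, 7, 72]
Insert 43: [19, 43, 56, 87, 96, 7, 72]
Insert 7: [7, 19, 43, 56, 87, 96, 72]
Insert 72: [7, 19, 43, 56, 72, 87, 96]

Sorted: [7, 19, 43, 56, 72, 87, 96]


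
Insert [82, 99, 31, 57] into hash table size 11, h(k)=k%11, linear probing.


Insert 82: h=5 -> slot 5
Insert 99: h=0 -> slot 0
Insert 31: h=9 -> slot 9
Insert 57: h=2 -> slot 2

Table: [99, None, 57, None, None, 82, None, None, None, 31, None]


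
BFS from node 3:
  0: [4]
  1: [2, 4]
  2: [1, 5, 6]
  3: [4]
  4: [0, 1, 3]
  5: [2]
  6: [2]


Visit 3, enqueue [4]
Visit 4, enqueue [0, 1]
Visit 0, enqueue []
Visit 1, enqueue [2]
Visit 2, enqueue [5, 6]
Visit 5, enqueue []
Visit 6, enqueue []

BFS order: [3, 4, 0, 1, 2, 5, 6]


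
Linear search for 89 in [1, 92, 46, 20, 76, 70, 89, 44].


i=0: 1!=89
i=1: 92!=89
i=2: 46!=89
i=3: 20!=89
i=4: 76!=89
i=5: 70!=89
i=6: 89==89 found!

Found at 6, 7 comps


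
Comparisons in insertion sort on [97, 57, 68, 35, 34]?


Algorithm: insertion sort
Input: [97, 57, 68, 35, 34]
Sorted: [34, 35, 57, 68, 97]

10


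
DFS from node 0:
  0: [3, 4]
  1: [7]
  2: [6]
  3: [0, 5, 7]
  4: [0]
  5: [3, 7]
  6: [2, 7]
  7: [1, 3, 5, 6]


Visit 0, push [4, 3]
Visit 3, push [7, 5]
Visit 5, push [7]
Visit 7, push [6, 1]
Visit 1, push []
Visit 6, push [2]
Visit 2, push []
Visit 4, push []

DFS order: [0, 3, 5, 7, 1, 6, 2, 4]


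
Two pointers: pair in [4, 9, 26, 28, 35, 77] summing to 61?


lo=0(4)+hi=5(77)=81
lo=0(4)+hi=4(35)=39
lo=1(9)+hi=4(35)=44
lo=2(26)+hi=4(35)=61

Yes: 26+35=61


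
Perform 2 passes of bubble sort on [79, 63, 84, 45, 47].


Initial: [79, 63, 84, 45, 47]
Pass 1: [63, 79, 45, 47, 84] (3 swaps)
Pass 2: [63, 45, 47, 79, 84] (2 swaps)

After 2 passes: [63, 45, 47, 79, 84]


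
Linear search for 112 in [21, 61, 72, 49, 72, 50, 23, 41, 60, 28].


i=0: 21!=112
i=1: 61!=112
i=2: 72!=112
i=3: 49!=112
i=4: 72!=112
i=5: 50!=112
i=6: 23!=112
i=7: 41!=112
i=8: 60!=112
i=9: 28!=112

Not found, 10 comps


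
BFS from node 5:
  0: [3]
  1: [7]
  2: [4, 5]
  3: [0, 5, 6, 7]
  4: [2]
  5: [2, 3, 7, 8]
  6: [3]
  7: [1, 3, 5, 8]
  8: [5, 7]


Visit 5, enqueue [2, 3, 7, 8]
Visit 2, enqueue [4]
Visit 3, enqueue [0, 6]
Visit 7, enqueue [1]
Visit 8, enqueue []
Visit 4, enqueue []
Visit 0, enqueue []
Visit 6, enqueue []
Visit 1, enqueue []

BFS order: [5, 2, 3, 7, 8, 4, 0, 6, 1]


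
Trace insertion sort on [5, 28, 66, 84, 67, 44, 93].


Initial: [5, 28, 66, 84, 67, 44, 93]
Insert 28: [5, 28, 66, 84, 67, 44, 93]
Insert 66: [5, 28, 66, 84, 67, 44, 93]
Insert 84: [5, 28, 66, 84, 67, 44, 93]
Insert 67: [5, 28, 66, 67, 84, 44, 93]
Insert 44: [5, 28, 44, 66, 67, 84, 93]
Insert 93: [5, 28, 44, 66, 67, 84, 93]

Sorted: [5, 28, 44, 66, 67, 84, 93]


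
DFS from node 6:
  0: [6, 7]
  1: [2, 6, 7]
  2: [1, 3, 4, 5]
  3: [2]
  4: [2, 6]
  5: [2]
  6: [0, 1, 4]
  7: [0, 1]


Visit 6, push [4, 1, 0]
Visit 0, push [7]
Visit 7, push [1]
Visit 1, push [2]
Visit 2, push [5, 4, 3]
Visit 3, push []
Visit 4, push []
Visit 5, push []

DFS order: [6, 0, 7, 1, 2, 3, 4, 5]


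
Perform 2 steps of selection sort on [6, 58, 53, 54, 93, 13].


Initial: [6, 58, 53, 54, 93, 13]
Step 1: min=6 at 0
  Swap: [6, 58, 53, 54, 93, 13]
Step 2: min=13 at 5
  Swap: [6, 13, 53, 54, 93, 58]

After 2 steps: [6, 13, 53, 54, 93, 58]


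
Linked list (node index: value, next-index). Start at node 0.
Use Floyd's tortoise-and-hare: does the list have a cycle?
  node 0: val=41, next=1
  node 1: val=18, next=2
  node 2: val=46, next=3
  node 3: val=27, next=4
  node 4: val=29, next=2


Floyd's tortoise (slow, +1) and hare (fast, +2):
  init: slow=0, fast=0
  step 1: slow=1, fast=2
  step 2: slow=2, fast=4
  step 3: slow=3, fast=3
  slow == fast at node 3: cycle detected

Cycle: yes


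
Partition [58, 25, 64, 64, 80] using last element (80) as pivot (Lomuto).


Pivot: 80
  58 <= 80: advance i (no swap)
  25 <= 80: advance i (no swap)
  64 <= 80: advance i (no swap)
  64 <= 80: advance i (no swap)
Place pivot at 4: [58, 25, 64, 64, 80]

Partitioned: [58, 25, 64, 64, 80]


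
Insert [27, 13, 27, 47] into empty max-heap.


Insert 27: [27]
Insert 13: [27, 13]
Insert 27: [27, 13, 27]
Insert 47: [47, 27, 27, 13]

Final heap: [47, 27, 27, 13]


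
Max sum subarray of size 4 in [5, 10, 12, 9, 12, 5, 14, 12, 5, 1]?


[0:4]: 36
[1:5]: 43
[2:6]: 38
[3:7]: 40
[4:8]: 43
[5:9]: 36
[6:10]: 32

Max: 43 at [1:5]


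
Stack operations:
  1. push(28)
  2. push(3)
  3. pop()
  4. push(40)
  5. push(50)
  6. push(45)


push(28) -> [28]
push(3) -> [28, 3]
pop()->3, [28]
push(40) -> [28, 40]
push(50) -> [28, 40, 50]
push(45) -> [28, 40, 50, 45]

Final stack: [28, 40, 50, 45]


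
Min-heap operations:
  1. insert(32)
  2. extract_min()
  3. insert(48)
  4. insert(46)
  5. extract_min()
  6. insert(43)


insert(32) -> [32]
extract_min()->32, []
insert(48) -> [48]
insert(46) -> [46, 48]
extract_min()->46, [48]
insert(43) -> [43, 48]

Final heap: [43, 48]


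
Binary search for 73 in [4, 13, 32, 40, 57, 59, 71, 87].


Step 1: lo=0, hi=7, mid=3, val=40
Step 2: lo=4, hi=7, mid=5, val=59
Step 3: lo=6, hi=7, mid=6, val=71
Step 4: lo=7, hi=7, mid=7, val=87

Not found


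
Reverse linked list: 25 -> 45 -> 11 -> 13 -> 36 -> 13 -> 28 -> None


Step 1: curr=25, set curr.next=prev(None) | reversed so far: 25
Step 2: curr=45, set curr.next=prev(25) | reversed so far: 45 -> 25
Step 3: curr=11, set curr.next=prev(45) | reversed so far: 11 -> 45 -> 25
Step 4: curr=13, set curr.next=prev(11) | reversed so far: 13 -> 11 -> 45 -> 25
Step 5: curr=36, set curr.next=prev(13) | reversed so far: 36 -> 13 -> 11 -> 45 -> 25
Step 6: curr=13, set curr.next=prev(36) | reversed so far: 13 -> 36 -> 13 -> 11 -> 45 -> 25
Step 7: curr=28, set curr.next=prev(13) | reversed so far: 28 -> 13 -> 36 -> 13 -> 11 -> 45 -> 25

28 -> 13 -> 36 -> 13 -> 11 -> 45 -> 25 -> None


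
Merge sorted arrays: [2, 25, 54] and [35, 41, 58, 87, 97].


Take 2 from A
Take 25 from A
Take 35 from B
Take 41 from B
Take 54 from A

Merged: [2, 25, 35, 41, 54, 58, 87, 97]


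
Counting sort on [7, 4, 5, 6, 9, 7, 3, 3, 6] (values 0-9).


Input: [7, 4, 5, 6, 9, 7, 3, 3, 6]
Counts: [0, 0, 0, 2, 1, 1, 2, 2, 0, 1]

Sorted: [3, 3, 4, 5, 6, 6, 7, 7, 9]


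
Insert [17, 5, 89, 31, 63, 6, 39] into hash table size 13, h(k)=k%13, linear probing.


Insert 17: h=4 -> slot 4
Insert 5: h=5 -> slot 5
Insert 89: h=11 -> slot 11
Insert 31: h=5, 1 probes -> slot 6
Insert 63: h=11, 1 probes -> slot 12
Insert 6: h=6, 1 probes -> slot 7
Insert 39: h=0 -> slot 0

Table: [39, None, None, None, 17, 5, 31, 6, None, None, None, 89, 63]


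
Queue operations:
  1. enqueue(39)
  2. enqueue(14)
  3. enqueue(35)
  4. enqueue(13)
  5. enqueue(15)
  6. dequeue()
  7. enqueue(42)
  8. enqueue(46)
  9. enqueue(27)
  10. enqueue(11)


enqueue(39) -> [39]
enqueue(14) -> [39, 14]
enqueue(35) -> [39, 14, 35]
enqueue(13) -> [39, 14, 35, 13]
enqueue(15) -> [39, 14, 35, 13, 15]
dequeue()->39, [14, 35, 13, 15]
enqueue(42) -> [14, 35, 13, 15, 42]
enqueue(46) -> [14, 35, 13, 15, 42, 46]
enqueue(27) -> [14, 35, 13, 15, 42, 46, 27]
enqueue(11) -> [14, 35, 13, 15, 42, 46, 27, 11]

Final queue: [14, 35, 13, 15, 42, 46, 27, 11]


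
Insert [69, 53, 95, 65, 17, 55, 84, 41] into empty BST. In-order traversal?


Insert 69: root
Insert 53: L from 69
Insert 95: R from 69
Insert 65: L from 69 -> R from 53
Insert 17: L from 69 -> L from 53
Insert 55: L from 69 -> R from 53 -> L from 65
Insert 84: R from 69 -> L from 95
Insert 41: L from 69 -> L from 53 -> R from 17

In-order: [17, 41, 53, 55, 65, 69, 84, 95]


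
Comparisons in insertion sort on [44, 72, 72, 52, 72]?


Algorithm: insertion sort
Input: [44, 72, 72, 52, 72]
Sorted: [44, 52, 72, 72, 72]

6


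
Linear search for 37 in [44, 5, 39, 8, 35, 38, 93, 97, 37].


i=0: 44!=37
i=1: 5!=37
i=2: 39!=37
i=3: 8!=37
i=4: 35!=37
i=5: 38!=37
i=6: 93!=37
i=7: 97!=37
i=8: 37==37 found!

Found at 8, 9 comps


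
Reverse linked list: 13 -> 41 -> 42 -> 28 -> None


Step 1: curr=13, set curr.next=prev(None) | reversed so far: 13
Step 2: curr=41, set curr.next=prev(13) | reversed so far: 41 -> 13
Step 3: curr=42, set curr.next=prev(41) | reversed so far: 42 -> 41 -> 13
Step 4: curr=28, set curr.next=prev(42) | reversed so far: 28 -> 42 -> 41 -> 13

28 -> 42 -> 41 -> 13 -> None


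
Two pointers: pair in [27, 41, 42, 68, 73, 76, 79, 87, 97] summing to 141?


lo=0(27)+hi=8(97)=124
lo=1(41)+hi=8(97)=138
lo=2(42)+hi=8(97)=139
lo=3(68)+hi=8(97)=165
lo=3(68)+hi=7(87)=155
lo=3(68)+hi=6(79)=147
lo=3(68)+hi=5(76)=144
lo=3(68)+hi=4(73)=141

Yes: 68+73=141


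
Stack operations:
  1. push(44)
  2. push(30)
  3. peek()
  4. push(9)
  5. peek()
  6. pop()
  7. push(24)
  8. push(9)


push(44) -> [44]
push(30) -> [44, 30]
peek()->30
push(9) -> [44, 30, 9]
peek()->9
pop()->9, [44, 30]
push(24) -> [44, 30, 24]
push(9) -> [44, 30, 24, 9]

Final stack: [44, 30, 24, 9]


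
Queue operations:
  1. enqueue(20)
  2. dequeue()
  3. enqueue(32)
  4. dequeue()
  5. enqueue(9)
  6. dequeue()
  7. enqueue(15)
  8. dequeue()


enqueue(20) -> [20]
dequeue()->20, []
enqueue(32) -> [32]
dequeue()->32, []
enqueue(9) -> [9]
dequeue()->9, []
enqueue(15) -> [15]
dequeue()->15, []

Final queue: []


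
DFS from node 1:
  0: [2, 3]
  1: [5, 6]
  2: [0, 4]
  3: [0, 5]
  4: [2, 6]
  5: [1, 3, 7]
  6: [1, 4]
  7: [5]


Visit 1, push [6, 5]
Visit 5, push [7, 3]
Visit 3, push [0]
Visit 0, push [2]
Visit 2, push [4]
Visit 4, push [6]
Visit 6, push []
Visit 7, push []

DFS order: [1, 5, 3, 0, 2, 4, 6, 7]


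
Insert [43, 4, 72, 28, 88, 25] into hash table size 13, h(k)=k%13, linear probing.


Insert 43: h=4 -> slot 4
Insert 4: h=4, 1 probes -> slot 5
Insert 72: h=7 -> slot 7
Insert 28: h=2 -> slot 2
Insert 88: h=10 -> slot 10
Insert 25: h=12 -> slot 12

Table: [None, None, 28, None, 43, 4, None, 72, None, None, 88, None, 25]


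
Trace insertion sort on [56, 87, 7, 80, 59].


Initial: [56, 87, 7, 80, 59]
Insert 87: [56, 87, 7, 80, 59]
Insert 7: [7, 56, 87, 80, 59]
Insert 80: [7, 56, 80, 87, 59]
Insert 59: [7, 56, 59, 80, 87]

Sorted: [7, 56, 59, 80, 87]


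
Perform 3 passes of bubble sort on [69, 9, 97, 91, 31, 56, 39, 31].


Initial: [69, 9, 97, 91, 31, 56, 39, 31]
Pass 1: [9, 69, 91, 31, 56, 39, 31, 97] (6 swaps)
Pass 2: [9, 69, 31, 56, 39, 31, 91, 97] (4 swaps)
Pass 3: [9, 31, 56, 39, 31, 69, 91, 97] (4 swaps)

After 3 passes: [9, 31, 56, 39, 31, 69, 91, 97]


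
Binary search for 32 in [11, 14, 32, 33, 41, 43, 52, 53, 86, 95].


Step 1: lo=0, hi=9, mid=4, val=41
Step 2: lo=0, hi=3, mid=1, val=14
Step 3: lo=2, hi=3, mid=2, val=32

Found at index 2


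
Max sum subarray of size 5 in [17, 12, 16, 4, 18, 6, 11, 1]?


[0:5]: 67
[1:6]: 56
[2:7]: 55
[3:8]: 40

Max: 67 at [0:5]


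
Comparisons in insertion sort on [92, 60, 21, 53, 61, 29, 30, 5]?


Algorithm: insertion sort
Input: [92, 60, 21, 53, 61, 29, 30, 5]
Sorted: [5, 21, 29, 30, 53, 60, 61, 92]

25


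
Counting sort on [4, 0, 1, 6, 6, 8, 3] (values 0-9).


Input: [4, 0, 1, 6, 6, 8, 3]
Counts: [1, 1, 0, 1, 1, 0, 2, 0, 1, 0]

Sorted: [0, 1, 3, 4, 6, 6, 8]


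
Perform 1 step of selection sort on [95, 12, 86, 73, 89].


Initial: [95, 12, 86, 73, 89]
Step 1: min=12 at 1
  Swap: [12, 95, 86, 73, 89]

After 1 step: [12, 95, 86, 73, 89]


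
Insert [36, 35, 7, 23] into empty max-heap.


Insert 36: [36]
Insert 35: [36, 35]
Insert 7: [36, 35, 7]
Insert 23: [36, 35, 7, 23]

Final heap: [36, 35, 7, 23]


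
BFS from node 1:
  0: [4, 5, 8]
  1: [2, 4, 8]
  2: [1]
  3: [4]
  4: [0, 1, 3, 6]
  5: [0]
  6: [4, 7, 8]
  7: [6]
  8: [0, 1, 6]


Visit 1, enqueue [2, 4, 8]
Visit 2, enqueue []
Visit 4, enqueue [0, 3, 6]
Visit 8, enqueue []
Visit 0, enqueue [5]
Visit 3, enqueue []
Visit 6, enqueue [7]
Visit 5, enqueue []
Visit 7, enqueue []

BFS order: [1, 2, 4, 8, 0, 3, 6, 5, 7]


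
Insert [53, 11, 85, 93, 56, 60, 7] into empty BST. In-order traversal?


Insert 53: root
Insert 11: L from 53
Insert 85: R from 53
Insert 93: R from 53 -> R from 85
Insert 56: R from 53 -> L from 85
Insert 60: R from 53 -> L from 85 -> R from 56
Insert 7: L from 53 -> L from 11

In-order: [7, 11, 53, 56, 60, 85, 93]


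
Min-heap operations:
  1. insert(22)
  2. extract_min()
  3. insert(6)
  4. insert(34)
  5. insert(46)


insert(22) -> [22]
extract_min()->22, []
insert(6) -> [6]
insert(34) -> [6, 34]
insert(46) -> [6, 34, 46]

Final heap: [6, 34, 46]


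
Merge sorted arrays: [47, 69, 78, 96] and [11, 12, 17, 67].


Take 11 from B
Take 12 from B
Take 17 from B
Take 47 from A
Take 67 from B

Merged: [11, 12, 17, 47, 67, 69, 78, 96]


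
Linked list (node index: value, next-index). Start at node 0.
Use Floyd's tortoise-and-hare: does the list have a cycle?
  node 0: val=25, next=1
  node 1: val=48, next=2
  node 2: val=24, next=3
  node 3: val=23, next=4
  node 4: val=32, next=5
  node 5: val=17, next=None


Floyd's tortoise (slow, +1) and hare (fast, +2):
  init: slow=0, fast=0
  step 1: slow=1, fast=2
  step 2: slow=2, fast=4
  step 3: fast 4->5->None, no cycle

Cycle: no


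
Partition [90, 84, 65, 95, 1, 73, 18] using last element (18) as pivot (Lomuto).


Pivot: 18
  1 <= 18: swap -> [1, 84, 65, 95, 90, 73, 18]
Place pivot at 1: [1, 18, 65, 95, 90, 73, 84]

Partitioned: [1, 18, 65, 95, 90, 73, 84]


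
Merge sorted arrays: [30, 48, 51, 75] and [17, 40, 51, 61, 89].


Take 17 from B
Take 30 from A
Take 40 from B
Take 48 from A
Take 51 from A
Take 51 from B
Take 61 from B
Take 75 from A

Merged: [17, 30, 40, 48, 51, 51, 61, 75, 89]


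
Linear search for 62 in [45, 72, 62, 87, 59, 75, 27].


i=0: 45!=62
i=1: 72!=62
i=2: 62==62 found!

Found at 2, 3 comps


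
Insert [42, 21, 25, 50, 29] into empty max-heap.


Insert 42: [42]
Insert 21: [42, 21]
Insert 25: [42, 21, 25]
Insert 50: [50, 42, 25, 21]
Insert 29: [50, 42, 25, 21, 29]

Final heap: [50, 42, 25, 21, 29]


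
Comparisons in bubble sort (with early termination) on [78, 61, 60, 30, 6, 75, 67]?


Algorithm: bubble sort (with early termination)
Input: [78, 61, 60, 30, 6, 75, 67]
Sorted: [6, 30, 60, 61, 67, 75, 78]

20


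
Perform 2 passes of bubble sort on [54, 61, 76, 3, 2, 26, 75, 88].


Initial: [54, 61, 76, 3, 2, 26, 75, 88]
Pass 1: [54, 61, 3, 2, 26, 75, 76, 88] (4 swaps)
Pass 2: [54, 3, 2, 26, 61, 75, 76, 88] (3 swaps)

After 2 passes: [54, 3, 2, 26, 61, 75, 76, 88]


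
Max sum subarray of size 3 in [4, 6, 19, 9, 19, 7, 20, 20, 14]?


[0:3]: 29
[1:4]: 34
[2:5]: 47
[3:6]: 35
[4:7]: 46
[5:8]: 47
[6:9]: 54

Max: 54 at [6:9]


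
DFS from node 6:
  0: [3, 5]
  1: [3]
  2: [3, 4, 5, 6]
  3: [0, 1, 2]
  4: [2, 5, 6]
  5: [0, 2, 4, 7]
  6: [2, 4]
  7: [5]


Visit 6, push [4, 2]
Visit 2, push [5, 4, 3]
Visit 3, push [1, 0]
Visit 0, push [5]
Visit 5, push [7, 4]
Visit 4, push []
Visit 7, push []
Visit 1, push []

DFS order: [6, 2, 3, 0, 5, 4, 7, 1]
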